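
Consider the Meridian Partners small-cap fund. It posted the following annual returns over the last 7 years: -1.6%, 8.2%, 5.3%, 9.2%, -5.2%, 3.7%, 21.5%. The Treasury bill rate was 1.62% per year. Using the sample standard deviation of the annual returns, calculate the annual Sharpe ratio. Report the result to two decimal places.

Mean return r̄ = 41.10 / 7 = 5.8714%
Σ(r − r̄)² = (-1.6 − 5.8714)² + (8.2 − 5.8714)² + (5.3 − 5.8714)² + … = 444.1943
sample σ = √(444.1943 / 6) = √74.0324 = 8.6042%
Sharpe = (r̄ − rf) / σ = (5.8714 − 1.62) / 8.6042 = 4.2514 / 8.6042 = 0.4941

0.49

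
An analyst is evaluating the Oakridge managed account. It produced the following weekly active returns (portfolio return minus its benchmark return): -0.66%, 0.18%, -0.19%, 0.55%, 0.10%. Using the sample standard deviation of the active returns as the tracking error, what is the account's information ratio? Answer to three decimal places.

Mean return r̄ = -0.020 / 5 = -0.0040%
Σ(r − r̄)² = (-0.66 − (-0.0040))² + (0.18 − (-0.0040))² + (-0.19 − (-0.0040))² + … = 0.8165
sample σ = √(0.8165 / 4) = √0.2041 = 0.4518%
IR = r̄ / tracking error = -0.0040 / 0.4518 = -0.0089

-0.009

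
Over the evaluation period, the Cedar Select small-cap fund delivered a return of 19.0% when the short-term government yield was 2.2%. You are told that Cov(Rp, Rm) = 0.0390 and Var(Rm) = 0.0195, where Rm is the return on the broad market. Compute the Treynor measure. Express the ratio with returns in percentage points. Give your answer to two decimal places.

8.40

β = Cov / Var = 0.0390 / 0.0195 = 2.0000
Treynor = (Rp − Rf) / β = (19.0% − 2.2%) / 2.0000 = 16.80 / 2.0000 = 8.4000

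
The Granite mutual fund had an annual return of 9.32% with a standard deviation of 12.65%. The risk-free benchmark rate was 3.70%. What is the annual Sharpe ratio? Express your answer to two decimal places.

Sharpe = (Rp − Rf) / σp = (9.32% − 3.70%) / 12.65% = 5.62% / 12.65% = 0.4443

0.44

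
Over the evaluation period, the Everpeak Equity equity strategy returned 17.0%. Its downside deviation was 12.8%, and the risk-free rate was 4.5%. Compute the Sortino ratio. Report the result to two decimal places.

Sortino = (Rp − Rf) / σd = (17.0% − 4.5%) / 12.8% = 12.50% / 12.8% = 0.9766

0.98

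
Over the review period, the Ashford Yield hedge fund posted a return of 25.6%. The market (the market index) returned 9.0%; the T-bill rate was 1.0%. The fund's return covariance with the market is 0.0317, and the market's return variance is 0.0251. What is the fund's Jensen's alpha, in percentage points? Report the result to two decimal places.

β = Cov / Var = 0.0317 / 0.0251 = 1.2629
E[R] = Rf + β(Rm − Rf) = 1.0% + 1.2629 × (9.0% − 1.0%) = 11.1032%
α = Rp − E[R] = 25.6% − 11.1032% = 14.4968

14.50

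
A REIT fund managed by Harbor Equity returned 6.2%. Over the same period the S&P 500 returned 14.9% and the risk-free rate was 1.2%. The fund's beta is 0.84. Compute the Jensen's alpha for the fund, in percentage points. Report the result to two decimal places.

CAPM expected return = Rf + β(Rm − Rf) = 1.2% + 0.84 × (14.9% − 1.2%) = 1.2 + 0.84 × 13.70 = 12.7080%
Jensen's α = Rp − E[R] = 6.2% − 12.7080% = -6.5080

-6.51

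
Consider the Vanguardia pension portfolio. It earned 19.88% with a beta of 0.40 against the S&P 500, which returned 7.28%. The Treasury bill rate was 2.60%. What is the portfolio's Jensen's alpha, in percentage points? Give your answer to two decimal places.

15.41

CAPM expected return = Rf + β(Rm − Rf) = 2.60% + 0.40 × (7.28% − 2.60%) = 2.6 + 0.40 × 4.68 = 4.4720%
Jensen's α = Rp − E[R] = 19.88% − 4.4720% = 15.4080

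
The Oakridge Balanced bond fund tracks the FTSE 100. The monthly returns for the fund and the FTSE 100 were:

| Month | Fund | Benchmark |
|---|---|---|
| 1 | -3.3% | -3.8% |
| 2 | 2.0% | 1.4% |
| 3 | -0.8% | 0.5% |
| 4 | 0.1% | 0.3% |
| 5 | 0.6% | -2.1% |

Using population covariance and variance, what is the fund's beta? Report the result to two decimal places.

r̄p = -0.2800%,  r̄m = -0.7400%
Cov = Σ(rp − r̄p)(rm − r̄m) / 5 = 2.5348
Var(rm) = Σ(rm − r̄m)² / 5 = 3.6824
β = Cov / Var = 2.5348 / 3.6824 = 0.6884

0.69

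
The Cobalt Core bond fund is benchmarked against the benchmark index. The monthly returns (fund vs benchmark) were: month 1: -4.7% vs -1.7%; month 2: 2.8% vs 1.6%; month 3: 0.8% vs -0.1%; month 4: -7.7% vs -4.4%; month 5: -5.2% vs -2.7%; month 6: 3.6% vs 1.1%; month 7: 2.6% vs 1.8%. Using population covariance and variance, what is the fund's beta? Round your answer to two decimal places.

r̄p = -1.1143%,  r̄m = -0.6286%
Cov = Σ(rp − r̄p)(rm − r̄m) / 7 = 9.1496
Var(rm) = Σ(rm − r̄m)² / 7 = 4.8278
β = Cov / Var = 9.1496 / 4.8278 = 1.8952

1.90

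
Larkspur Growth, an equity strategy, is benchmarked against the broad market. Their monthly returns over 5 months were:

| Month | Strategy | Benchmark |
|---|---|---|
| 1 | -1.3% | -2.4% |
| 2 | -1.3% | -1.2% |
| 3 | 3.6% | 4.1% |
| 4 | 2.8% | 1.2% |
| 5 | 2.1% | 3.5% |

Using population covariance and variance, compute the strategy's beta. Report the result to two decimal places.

0.74

r̄p = 1.1800%,  r̄m = 1.0400%
Cov = Σ(rp − r̄p)(rm − r̄m) / 5 = 4.8028
Var(rm) = Σ(rm − r̄m)² / 5 = 6.4584
β = Cov / Var = 4.8028 / 6.4584 = 0.7437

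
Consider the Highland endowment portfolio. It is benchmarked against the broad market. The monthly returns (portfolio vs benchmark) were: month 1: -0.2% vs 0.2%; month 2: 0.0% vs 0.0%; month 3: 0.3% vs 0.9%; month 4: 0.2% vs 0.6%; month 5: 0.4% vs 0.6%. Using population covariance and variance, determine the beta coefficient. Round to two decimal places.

0.52

r̄p = 0.1400%,  r̄m = 0.4600%
Cov = Σ(rp − r̄p)(rm − r̄m) / 5 = 0.0536
Var(rm) = Σ(rm − r̄m)² / 5 = 0.1024
β = Cov / Var = 0.0536 / 0.1024 = 0.5234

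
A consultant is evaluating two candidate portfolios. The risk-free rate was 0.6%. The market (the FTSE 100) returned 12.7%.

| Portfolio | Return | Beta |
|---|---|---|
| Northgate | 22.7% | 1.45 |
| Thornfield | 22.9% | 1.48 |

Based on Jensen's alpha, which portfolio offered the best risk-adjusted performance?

Northgate: α = 22.7% − [0.6% + 1.45 × (12.7% − 0.6%)] = 4.555
Thornfield: α = 22.9% − [0.6% + 1.48 × (12.7% − 0.6%)] = 4.392
Highest: Northgate (4.555).

Northgate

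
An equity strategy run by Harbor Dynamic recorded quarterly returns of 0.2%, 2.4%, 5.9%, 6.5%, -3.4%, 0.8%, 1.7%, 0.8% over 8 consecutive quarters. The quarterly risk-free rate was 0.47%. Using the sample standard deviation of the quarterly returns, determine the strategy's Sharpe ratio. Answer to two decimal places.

0.44

r̄ = (0.2 + 2.4 + 5.9 + 6.5 − 3.4 + 0.8 + 1.7 + 0.8) / 8 = 1.8625%
Sample σ = √[Σ(r − r̄)² / 7] = √[70.8388 / 7] = √10.1198 = 3.1812%
Sharpe = (r̄ − rf) / σ = (1.8625 − 0.47) / 3.1812 = 1.3925 / 3.1812 = 0.4377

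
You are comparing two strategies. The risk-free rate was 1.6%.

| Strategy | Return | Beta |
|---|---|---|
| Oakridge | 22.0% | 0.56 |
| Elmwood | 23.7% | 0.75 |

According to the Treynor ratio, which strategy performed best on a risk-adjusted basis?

Oakridge: Treynor = (22.0% − 1.6%) / 0.56 = 36.429
Elmwood: Treynor = (23.7% − 1.6%) / 0.75 = 29.467
Highest: Oakridge (36.429).

Oakridge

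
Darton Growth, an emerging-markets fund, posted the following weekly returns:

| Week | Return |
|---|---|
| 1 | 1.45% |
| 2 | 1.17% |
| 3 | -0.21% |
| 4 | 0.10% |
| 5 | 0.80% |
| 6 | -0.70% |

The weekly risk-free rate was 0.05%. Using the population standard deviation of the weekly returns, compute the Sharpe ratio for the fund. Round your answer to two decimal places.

0.50

Mean return μ = 2.610 / 6 = 0.4350%
Σ(r − μ)² = (1.45 − 0.4350)² + (1.17 − 0.4350)² + … = 3.5202
σ = √[3.5202 / 6] = 0.7660%
Sharpe = (μ − rf) / σ = (0.4350 − 0.05) / 0.7660 = 0.3850 / 0.7660 = 0.5026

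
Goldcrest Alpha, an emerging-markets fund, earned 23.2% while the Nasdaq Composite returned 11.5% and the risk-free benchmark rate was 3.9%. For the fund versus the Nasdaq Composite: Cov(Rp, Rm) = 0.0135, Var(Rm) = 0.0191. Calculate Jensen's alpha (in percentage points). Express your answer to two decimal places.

13.93

β = Cov / Var = 0.0135 / 0.0191 = 0.7068
E[R] = Rf + β(Rm − Rf) = 3.9% + 0.7068 × (11.5% − 3.9%) = 9.2717%
α = Rp − E[R] = 23.2% − 9.2717% = 13.9283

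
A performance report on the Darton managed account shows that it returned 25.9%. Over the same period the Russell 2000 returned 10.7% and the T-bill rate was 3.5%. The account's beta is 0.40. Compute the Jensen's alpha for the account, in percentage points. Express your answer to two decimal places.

19.52

CAPM expected return = Rf + β(Rm − Rf) = 3.5% + 0.40 × (10.7% − 3.5%) = 3.5 + 0.40 × 7.20 = 6.3800%
Jensen's α = Rp − E[R] = 25.9% − 6.3800% = 19.5200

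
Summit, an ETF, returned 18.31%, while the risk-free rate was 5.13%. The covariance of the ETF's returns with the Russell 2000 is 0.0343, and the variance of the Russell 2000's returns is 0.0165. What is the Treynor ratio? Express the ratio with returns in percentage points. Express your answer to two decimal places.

6.34

β = Cov / Var = 0.0343 / 0.0165 = 2.0788
Treynor = (Rp − Rf) / β = (18.31% − 5.13%) / 2.0788 = 13.18 / 2.0788 = 6.3402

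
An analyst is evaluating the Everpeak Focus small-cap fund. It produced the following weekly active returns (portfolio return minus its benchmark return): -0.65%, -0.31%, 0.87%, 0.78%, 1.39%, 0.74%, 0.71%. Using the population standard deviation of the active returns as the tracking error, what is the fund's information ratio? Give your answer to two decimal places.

0.76

r̄ = (-0.65 − 0.31 + 0.87 + 0.78 + 1.39 + 0.74 + 0.71) / 7 = 0.5043%
Σ(r − r̄)² = 3.0876; population σ = √(3.0876/7) = 0.6641%
IR = r̄ / tracking error = 0.5043 / 0.6641 = 0.7594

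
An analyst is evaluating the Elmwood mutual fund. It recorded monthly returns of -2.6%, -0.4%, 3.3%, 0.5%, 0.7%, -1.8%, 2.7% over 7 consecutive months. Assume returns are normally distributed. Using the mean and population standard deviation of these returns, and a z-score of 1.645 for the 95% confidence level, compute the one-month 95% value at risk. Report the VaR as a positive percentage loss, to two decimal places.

2.96

r̄ = (-2.6 − 0.4 + 3.3 + 0.5 + 0.7 − 1.8 + 2.7) / 7 = 2.40 / 7 = 0.3429%
Population std dev = √[28.2571 / 7] = 2.0092%
VaR = −(r̄ − z·σ) = −(0.3429 − 1.645 × 2.0092) = −(-2.9622) = 2.9622%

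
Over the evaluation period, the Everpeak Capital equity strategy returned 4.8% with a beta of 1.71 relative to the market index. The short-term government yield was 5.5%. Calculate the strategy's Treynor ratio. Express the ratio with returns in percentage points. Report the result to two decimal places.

Treynor = (Rp − Rf) / β = (4.8% − 5.5%) / 1.71 = -0.70 / 1.71 = -0.4094

-0.41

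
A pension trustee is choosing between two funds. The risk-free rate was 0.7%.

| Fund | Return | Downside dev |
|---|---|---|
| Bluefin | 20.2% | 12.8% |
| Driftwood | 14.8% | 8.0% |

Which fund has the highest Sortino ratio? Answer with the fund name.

Bluefin: Sortino ratio = (20.2% − 0.7%) / 12.8% = 1.523
Driftwood: Sortino ratio = (14.8% − 0.7%) / 8.0% = 1.763
Highest: Driftwood (1.763).

Driftwood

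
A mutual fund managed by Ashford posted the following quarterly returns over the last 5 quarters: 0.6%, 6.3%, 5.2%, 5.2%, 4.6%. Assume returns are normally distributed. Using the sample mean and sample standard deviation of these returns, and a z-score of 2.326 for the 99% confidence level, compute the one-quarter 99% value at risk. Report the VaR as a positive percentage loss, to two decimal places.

μ = (0.6 + 6.3 + 5.2 + 5.2 + 4.6) / 5 = 4.3800%
Σ(r − μ)² = 19.3680; sample σ = √(19.3680/4) = 2.2005%
VaR = −(μ − z·σ) = −(4.3800 − 2.326 × 2.2005) = −(-0.7384) = 0.7384%

0.74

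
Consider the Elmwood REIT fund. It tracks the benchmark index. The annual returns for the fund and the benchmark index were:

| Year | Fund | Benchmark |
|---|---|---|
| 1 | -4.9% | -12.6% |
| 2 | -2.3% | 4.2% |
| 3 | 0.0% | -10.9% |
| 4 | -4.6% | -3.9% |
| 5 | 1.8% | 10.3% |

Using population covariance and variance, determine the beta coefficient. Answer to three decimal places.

0.164

r̄p = -2.0000%,  r̄m = -2.5800%
Cov = Σ(rp − r̄p)(rm − r̄m) / 5 = 12.5520
Var(rm) = Σ(rm − r̄m)² / 5 = 76.6456
β = Cov / Var = 12.5520 / 76.6456 = 0.1638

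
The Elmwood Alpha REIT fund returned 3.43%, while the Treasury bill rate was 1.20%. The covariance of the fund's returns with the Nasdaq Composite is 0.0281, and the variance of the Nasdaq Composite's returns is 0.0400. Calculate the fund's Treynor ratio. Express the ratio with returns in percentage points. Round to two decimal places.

3.17

β = Cov / Var = 0.0281 / 0.0400 = 0.7025
Treynor = (Rp − Rf) / β = (3.43% − 1.20%) / 0.7025 = 2.23 / 0.7025 = 3.1744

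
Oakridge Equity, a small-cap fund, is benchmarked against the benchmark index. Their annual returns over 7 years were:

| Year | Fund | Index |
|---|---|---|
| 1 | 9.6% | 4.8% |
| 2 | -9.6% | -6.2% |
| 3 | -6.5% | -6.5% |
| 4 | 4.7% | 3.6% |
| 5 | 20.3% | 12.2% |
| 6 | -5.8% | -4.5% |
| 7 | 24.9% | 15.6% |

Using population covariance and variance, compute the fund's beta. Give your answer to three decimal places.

r̄p = 5.3714%,  r̄m = 2.7143%
Cov = Σ(rp − r̄p)(rm − r̄m) / 7 = 103.5590
Var(rm) = Σ(rm − r̄m)² / 7 = 68.2241
β = Cov / Var = 103.5590 / 68.2241 = 1.5179

1.518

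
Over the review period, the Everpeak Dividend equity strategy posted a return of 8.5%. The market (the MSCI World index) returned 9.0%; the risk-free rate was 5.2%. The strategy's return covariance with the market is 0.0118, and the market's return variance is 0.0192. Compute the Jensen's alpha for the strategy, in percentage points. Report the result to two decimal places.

0.96

β = Cov / Var = 0.0118 / 0.0192 = 0.6146
E[R] = Rf + β(Rm − Rf) = 5.2% + 0.6146 × (9.0% − 5.2%) = 7.5355%
α = Rp − E[R] = 8.5% − 7.5355% = 0.9645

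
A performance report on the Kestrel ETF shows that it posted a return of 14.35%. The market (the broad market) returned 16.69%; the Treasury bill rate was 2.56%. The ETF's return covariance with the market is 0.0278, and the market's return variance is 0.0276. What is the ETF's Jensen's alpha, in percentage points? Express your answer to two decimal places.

β = Cov / Var = 0.0278 / 0.0276 = 1.0072
E[R] = Rf + β(Rm − Rf) = 2.56% + 1.0072 × (16.69% − 2.56%) = 16.7917%
α = Rp − E[R] = 14.35% − 16.7917% = -2.4417

-2.44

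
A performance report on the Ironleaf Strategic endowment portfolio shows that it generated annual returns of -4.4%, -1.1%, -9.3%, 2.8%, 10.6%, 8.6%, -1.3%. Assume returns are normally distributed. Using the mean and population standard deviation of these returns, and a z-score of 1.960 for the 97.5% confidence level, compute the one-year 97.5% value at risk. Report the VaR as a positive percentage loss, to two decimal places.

11.94

Mean return r̄ = 5.90 / 7 = 0.8429%
Population σ = √[Σ(r − r̄)² / 7] = √[297.9371 / 7] = √42.5624 = 6.5240%
VaR = −(r̄ − z·σ) = −(0.8429 − 1.960 × 6.5240) = −(-11.9441) = 11.9441%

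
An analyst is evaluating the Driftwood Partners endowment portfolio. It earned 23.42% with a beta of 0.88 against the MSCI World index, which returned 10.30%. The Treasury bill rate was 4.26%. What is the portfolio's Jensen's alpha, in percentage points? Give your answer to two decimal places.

CAPM expected return = Rf + β(Rm − Rf) = 4.26% + 0.88 × (10.30% − 4.26%) = 4.26 + 0.88 × 6.04 = 9.5752%
Jensen's α = Rp − E[R] = 23.42% − 9.5752% = 13.8448

13.84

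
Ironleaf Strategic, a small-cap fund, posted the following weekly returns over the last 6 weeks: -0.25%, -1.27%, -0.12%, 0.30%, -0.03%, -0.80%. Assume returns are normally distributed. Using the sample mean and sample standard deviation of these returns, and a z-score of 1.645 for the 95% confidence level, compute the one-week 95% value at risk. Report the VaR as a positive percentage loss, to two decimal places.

1.30

r̄ = (-0.25 − 1.27 − 0.12 + 0.3 − 0.03 − 0.8) / 6 = -2.170 / 6 = -0.3617%
Σ(r − r̄)² = (-0.25 − (-0.3617))² + (-1.27 − (-0.3617))² + … = 1.6359
σ = √[1.6359 / 5] = 0.5720%
VaR = −(r̄ − z·σ) = −(-0.3617 − 1.645 × 0.5720) = −(-1.3026) = 1.3026%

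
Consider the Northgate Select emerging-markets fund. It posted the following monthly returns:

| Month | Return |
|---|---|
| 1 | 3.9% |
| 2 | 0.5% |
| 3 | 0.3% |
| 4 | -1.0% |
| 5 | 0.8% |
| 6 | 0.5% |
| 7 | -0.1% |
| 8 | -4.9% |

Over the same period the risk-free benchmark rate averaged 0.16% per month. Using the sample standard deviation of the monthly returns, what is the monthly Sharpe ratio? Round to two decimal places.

μ = (3.9 + 0.5 + 0.3 − 1 + 0.8 + 0.5 − 0.1 − 4.9) / 8 = -0.00 / 8 = 0.0000%
Σ(r − μ)² = 41.4600; sample σ = √(41.4600/7) = 2.4337%
Sharpe = (μ − rf) / σ = (0.0000 − 0.16) / 2.4337 = -0.1600 / 2.4337 = -0.0657

-0.07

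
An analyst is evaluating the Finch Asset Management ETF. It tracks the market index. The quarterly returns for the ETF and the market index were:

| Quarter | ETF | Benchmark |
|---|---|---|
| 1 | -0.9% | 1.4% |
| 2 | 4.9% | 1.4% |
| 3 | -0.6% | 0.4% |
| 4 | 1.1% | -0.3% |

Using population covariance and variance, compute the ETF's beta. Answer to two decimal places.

0.85

r̄p = 1.1250%,  r̄m = 0.7250%
Cov = Σ(rp − r̄p)(rm − r̄m) / 4 = 0.4419
Var(rm) = Σ(rm − r̄m)² / 4 = 0.5169
β = Cov / Var = 0.4419 / 0.5169 = 0.8549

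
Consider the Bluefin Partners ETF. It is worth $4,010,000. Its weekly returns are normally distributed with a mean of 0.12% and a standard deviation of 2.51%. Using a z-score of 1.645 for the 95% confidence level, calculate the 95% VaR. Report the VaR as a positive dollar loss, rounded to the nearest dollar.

Return at the 95% tail: μ − z·σ = 0.12% − 1.645 × 2.51% = 0.12 − 4.12895 = -4.00895%
VaR = −(-4.00895%) × $4,010,000 = 4.00895% × $4,010,000 = $160,759

$160,759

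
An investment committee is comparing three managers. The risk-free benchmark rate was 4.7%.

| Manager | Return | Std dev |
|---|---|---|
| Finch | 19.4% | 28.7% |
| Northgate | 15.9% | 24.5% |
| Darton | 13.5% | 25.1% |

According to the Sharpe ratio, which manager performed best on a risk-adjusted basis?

Finch

Finch: Sharpe ratio = (19.4% − 4.7%) / 28.7% = 0.512
Northgate: Sharpe ratio = (15.9% − 4.7%) / 24.5% = 0.457
Darton: Sharpe ratio = (13.5% − 4.7%) / 25.1% = 0.351
Highest: Finch (0.512).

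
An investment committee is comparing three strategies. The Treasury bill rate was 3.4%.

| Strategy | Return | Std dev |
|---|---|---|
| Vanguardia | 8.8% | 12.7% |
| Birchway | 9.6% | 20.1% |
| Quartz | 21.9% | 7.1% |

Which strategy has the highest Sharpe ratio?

Vanguardia: Sharpe ratio = (8.8% − 3.4%) / 12.7% = 0.425
Birchway: Sharpe ratio = (9.6% − 3.4%) / 20.1% = 0.308
Quartz: Sharpe ratio = (21.9% − 3.4%) / 7.1% = 2.606
Highest: Quartz (2.606).

Quartz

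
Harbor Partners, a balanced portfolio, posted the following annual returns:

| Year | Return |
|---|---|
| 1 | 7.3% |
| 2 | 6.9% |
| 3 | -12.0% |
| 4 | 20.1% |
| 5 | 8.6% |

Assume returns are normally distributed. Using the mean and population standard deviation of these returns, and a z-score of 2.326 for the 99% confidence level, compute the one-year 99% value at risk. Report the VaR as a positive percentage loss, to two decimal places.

Mean return μ = 30.90 / 5 = 6.1800%
Σ(r − μ)² = 531.9080; population σ = √(531.9080/5) = 10.3141%
VaR = −(μ − z·σ) = −(6.1800 − 2.326 × 10.3141) = −(-17.8106) = 17.8106%

17.81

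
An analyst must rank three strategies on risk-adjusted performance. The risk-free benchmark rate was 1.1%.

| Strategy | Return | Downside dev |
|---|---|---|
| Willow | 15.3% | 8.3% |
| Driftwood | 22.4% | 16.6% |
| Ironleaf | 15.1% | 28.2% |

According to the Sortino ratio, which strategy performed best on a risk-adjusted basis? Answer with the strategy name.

Willow: Sortino ratio = (15.3% − 1.1%) / 8.3% = 1.711
Driftwood: Sortino ratio = (22.4% − 1.1%) / 16.6% = 1.283
Ironleaf: Sortino ratio = (15.1% − 1.1%) / 28.2% = 0.496
Highest: Willow (1.711).

Willow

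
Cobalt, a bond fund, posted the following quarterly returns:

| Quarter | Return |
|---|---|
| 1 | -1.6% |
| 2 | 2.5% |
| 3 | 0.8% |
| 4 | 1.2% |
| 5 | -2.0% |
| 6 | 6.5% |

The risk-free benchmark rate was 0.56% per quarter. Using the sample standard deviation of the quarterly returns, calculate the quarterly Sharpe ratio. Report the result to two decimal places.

0.22

Mean return r̄ = 7.40 / 6 = 1.2333%
Σ(r − r̄)² = (-1.6 − 1.2333)² + (2.5 − 1.2333)² + (0.8 − 1.2333)² + … = 48.0133
σ = √[48.0133 / 5] = 3.0988%
Sharpe = (r̄ − rf) / σ = (1.2333 − 0.56) / 3.0988 = 0.6733 / 3.0988 = 0.2173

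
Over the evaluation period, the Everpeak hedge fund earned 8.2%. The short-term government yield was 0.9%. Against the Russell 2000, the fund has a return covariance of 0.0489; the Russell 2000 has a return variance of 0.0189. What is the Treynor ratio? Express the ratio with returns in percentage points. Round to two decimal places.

2.82

β = Cov / Var = 0.0489 / 0.0189 = 2.5873
Treynor = (Rp − Rf) / β = (8.2% − 0.9%) / 2.5873 = 7.30 / 2.5873 = 2.8215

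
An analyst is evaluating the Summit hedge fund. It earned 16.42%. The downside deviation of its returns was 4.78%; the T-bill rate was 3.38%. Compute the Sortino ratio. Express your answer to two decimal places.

2.73

Sortino = (Rp − Rf) / σd = (16.42% − 3.38%) / 4.78% = 13.04% / 4.78% = 2.7280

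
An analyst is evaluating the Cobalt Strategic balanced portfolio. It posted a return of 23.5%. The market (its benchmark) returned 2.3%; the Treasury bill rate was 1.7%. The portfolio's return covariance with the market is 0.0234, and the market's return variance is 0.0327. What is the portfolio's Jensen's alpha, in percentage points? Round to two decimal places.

21.37

β = Cov / Var = 0.0234 / 0.0327 = 0.7156
E[R] = Rf + β(Rm − Rf) = 1.7% + 0.7156 × (2.3% − 1.7%) = 2.1294%
α = Rp − E[R] = 23.5% − 2.1294% = 21.3706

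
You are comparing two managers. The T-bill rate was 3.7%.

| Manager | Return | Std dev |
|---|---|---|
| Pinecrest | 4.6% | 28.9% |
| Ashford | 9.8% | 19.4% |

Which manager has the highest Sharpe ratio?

Ashford

Pinecrest: Sharpe ratio = (4.6% − 3.7%) / 28.9% = 0.031
Ashford: Sharpe ratio = (9.8% − 3.7%) / 19.4% = 0.314
Highest: Ashford (0.314).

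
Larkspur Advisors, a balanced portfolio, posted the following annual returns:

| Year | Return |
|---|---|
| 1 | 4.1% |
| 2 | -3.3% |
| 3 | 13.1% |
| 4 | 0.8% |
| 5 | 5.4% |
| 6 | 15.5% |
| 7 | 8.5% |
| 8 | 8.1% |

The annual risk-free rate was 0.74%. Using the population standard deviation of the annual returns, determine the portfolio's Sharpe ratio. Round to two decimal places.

1.00

r̄ = (4.1 − 3.3 + 13.1 + 0.8 + 5.4 + 15.5 + 8.5 + 8.1) / 8 = 6.5250%
Σ(r − r̄)² = (4.1 − 6.5250)² + (-3.3 − 6.5250)² + … = 266.6150
σ = √[266.6150 / 8] = 5.7729%
Sharpe = (r̄ − rf) / σ = (6.5250 − 0.74) / 5.7729 = 5.7850 / 5.7729 = 1.0021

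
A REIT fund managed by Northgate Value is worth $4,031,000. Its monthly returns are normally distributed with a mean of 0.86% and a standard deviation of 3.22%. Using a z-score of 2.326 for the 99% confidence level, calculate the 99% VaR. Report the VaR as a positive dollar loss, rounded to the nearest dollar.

$267,244

Return at the 99% tail: μ − z·σ = 0.86% − 2.326 × 3.22% = 0.86 − 7.48972 = -6.62972%
VaR = −(-6.62972%) × $4,031,000 = 6.62972% × $4,031,000 = $267,244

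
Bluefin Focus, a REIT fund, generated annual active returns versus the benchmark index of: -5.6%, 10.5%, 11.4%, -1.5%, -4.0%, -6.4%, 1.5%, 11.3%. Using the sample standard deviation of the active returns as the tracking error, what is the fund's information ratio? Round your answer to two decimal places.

r̄ = (-5.6 + 10.5 + 11.4 − 1.5 − 4 − 6.4 + 1.5 + 11.3) / 8 = 2.1500%
Σ(r − r̄)² = (-5.6 − 2.1500)² + (10.5 − 2.1500)² + (11.4 − 2.1500)² + … = 423.7400
σ = √[423.7400 / 7] = 7.7804%
IR = r̄ / tracking error = 2.1500 / 7.7804 = 0.2763

0.28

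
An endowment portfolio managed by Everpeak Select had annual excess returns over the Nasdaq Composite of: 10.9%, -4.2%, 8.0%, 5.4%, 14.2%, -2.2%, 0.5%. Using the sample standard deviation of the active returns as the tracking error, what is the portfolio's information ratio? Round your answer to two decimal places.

μ = (10.9 − 4.2 + 8 + 5.4 + 14.2 − 2.2 + 0.5) / 7 = 32.60 / 7 = 4.6571%
Σ(r − μ)² = (10.9 − 4.6571)² + (-4.2 − 4.6571)² + (8 − 4.6571)² + … = 284.5171
σ = √[284.5171 / 6] = 6.8862%
IR = μ / tracking error = 4.6571 / 6.8862 = 0.6763

0.68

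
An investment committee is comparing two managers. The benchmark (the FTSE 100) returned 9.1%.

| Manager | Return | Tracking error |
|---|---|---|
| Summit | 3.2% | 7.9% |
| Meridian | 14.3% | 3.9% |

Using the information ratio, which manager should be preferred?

Meridian

Summit: IR = (3.2% − 9.1%) / 7.9% = -0.747
Meridian: IR = (14.3% − 9.1%) / 3.9% = 1.333
Highest: Meridian (1.333).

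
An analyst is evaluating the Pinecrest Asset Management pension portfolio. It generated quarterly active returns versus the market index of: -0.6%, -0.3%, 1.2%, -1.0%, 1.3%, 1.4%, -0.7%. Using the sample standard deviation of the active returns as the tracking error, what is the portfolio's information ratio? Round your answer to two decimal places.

0.17

r̄ = (-0.6 − 0.3 + 1.2 − 1 + 1.3 + 1.4 − 0.7) / 7 = 1.30 / 7 = 0.1857%
Sample σ = √[Σ(r − r̄)² / 6] = √[6.7886 / 6] = √1.1314 = 1.0637%
IR = r̄ / tracking error = 0.1857 / 1.0637 = 0.1746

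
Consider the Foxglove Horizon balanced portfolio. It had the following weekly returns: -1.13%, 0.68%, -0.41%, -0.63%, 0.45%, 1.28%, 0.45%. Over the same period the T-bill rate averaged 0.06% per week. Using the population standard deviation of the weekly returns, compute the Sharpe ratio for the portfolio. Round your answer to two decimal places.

μ = (-1.13 + 0.68 − 0.41 − 0.63 + 0.45 + 1.28 + 0.45) / 7 = 0.0986%
Σ(r − μ)² = 4.2797; population σ = √(4.2797/7) = 0.7819%
Sharpe = (μ − rf) / σ = (0.0986 − 0.06) / 0.7819 = 0.0386 / 0.7819 = 0.0494

0.05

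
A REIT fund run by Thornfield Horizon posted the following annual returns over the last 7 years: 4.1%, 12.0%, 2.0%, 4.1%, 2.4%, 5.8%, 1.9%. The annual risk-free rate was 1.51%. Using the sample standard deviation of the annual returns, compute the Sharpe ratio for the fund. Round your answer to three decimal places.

Mean return r̄ = 32.30 / 7 = 4.6143%
Σ(r − r̄)² = 75.5886; sample σ = √(75.5886/6) = 3.5494%
Sharpe = (r̄ − rf) / σ = (4.6143 − 1.51) / 3.5494 = 3.1043 / 3.5494 = 0.8746

0.875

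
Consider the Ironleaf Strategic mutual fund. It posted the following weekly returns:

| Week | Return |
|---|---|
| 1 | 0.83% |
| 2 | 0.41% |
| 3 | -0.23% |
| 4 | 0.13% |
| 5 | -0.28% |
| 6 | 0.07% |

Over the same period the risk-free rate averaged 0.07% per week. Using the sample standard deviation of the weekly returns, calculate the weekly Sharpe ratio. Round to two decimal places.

0.20

r̄ = (0.83 + 0.41 − 0.23 + 0.13 − 0.28 + 0.07) / 6 = 0.930 / 6 = 0.1550%
Σ(r − r̄)² = (0.83 − 0.1550)² + (0.41 − 0.1550)² + (-0.23 − 0.1550)² + … = 0.8660
σ = √[0.8660 / 5] = 0.4162%
Sharpe = (r̄ − rf) / σ = (0.1550 − 0.07) / 0.4162 = 0.0850 / 0.4162 = 0.2042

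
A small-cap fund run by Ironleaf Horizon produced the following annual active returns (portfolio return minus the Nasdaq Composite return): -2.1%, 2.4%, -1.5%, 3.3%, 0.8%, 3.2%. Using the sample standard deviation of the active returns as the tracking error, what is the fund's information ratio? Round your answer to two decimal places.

μ = (-2.1 + 2.4 − 1.5 + 3.3 + 0.8 + 3.2) / 6 = 1.0167%
Sample std dev = √[27.9883 / 5] = 2.3659%
IR = μ / tracking error = 1.0167 / 2.3659 = 0.4297

0.43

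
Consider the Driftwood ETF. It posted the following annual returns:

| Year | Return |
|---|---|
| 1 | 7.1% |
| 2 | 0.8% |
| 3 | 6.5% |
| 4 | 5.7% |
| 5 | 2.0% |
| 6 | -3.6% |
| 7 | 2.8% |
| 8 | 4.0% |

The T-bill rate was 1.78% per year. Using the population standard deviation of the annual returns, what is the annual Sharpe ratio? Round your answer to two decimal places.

0.42

r̄ = (7.1 + 0.8 + 6.5 + 5.7 + 2 − 3.6 + 2.8 + 4) / 8 = 25.30 / 8 = 3.1625%
Σ(r − r̄)² = 86.5788; population σ = √(86.5788/8) = 3.2897%
Sharpe = (r̄ − rf) / σ = (3.1625 − 1.78) / 3.2897 = 1.3825 / 3.2897 = 0.4203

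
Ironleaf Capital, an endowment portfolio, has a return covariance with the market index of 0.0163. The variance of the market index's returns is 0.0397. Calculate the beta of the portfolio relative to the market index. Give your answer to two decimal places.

β = Cov(Rp, Rm) / Var(Rm) = 0.0163 / 0.0397 = 0.4106

0.41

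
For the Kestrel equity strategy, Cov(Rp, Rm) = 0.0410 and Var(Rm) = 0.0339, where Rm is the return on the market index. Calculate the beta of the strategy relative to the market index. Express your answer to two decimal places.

β = Cov(Rp, Rm) / Var(Rm) = 0.0410 / 0.0339 = 1.2094

1.21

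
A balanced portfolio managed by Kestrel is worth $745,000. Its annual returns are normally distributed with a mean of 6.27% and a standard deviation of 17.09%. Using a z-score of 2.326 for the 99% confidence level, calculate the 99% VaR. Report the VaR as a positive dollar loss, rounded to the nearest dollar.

Return at the 99% tail: μ − z·σ = 6.27% − 2.326 × 17.09% = 6.27 − 39.75134 = -33.48134%
VaR = −(-33.48134%) × $745,000 = 33.48134% × $745,000 = $249,436

$249,436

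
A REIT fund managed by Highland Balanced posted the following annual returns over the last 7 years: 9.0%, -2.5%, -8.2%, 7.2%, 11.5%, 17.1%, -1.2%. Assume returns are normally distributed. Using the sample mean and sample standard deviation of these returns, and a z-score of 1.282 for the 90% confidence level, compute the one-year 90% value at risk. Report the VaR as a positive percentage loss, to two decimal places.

Mean return r̄ = 32.90 / 7 = 4.7000%
Σ(r − r̄)² = (9 − 4.7000)² + (-2.5 − 4.7000)² + (-8.2 − 4.7000)² + … = 477.8000
sample σ = √(477.8000 / 6) = √79.6333 = 8.9237%
VaR = −(r̄ − z·σ) = −(4.7000 − 1.282 × 8.9237) = −(-6.7402) = 6.7402%

6.74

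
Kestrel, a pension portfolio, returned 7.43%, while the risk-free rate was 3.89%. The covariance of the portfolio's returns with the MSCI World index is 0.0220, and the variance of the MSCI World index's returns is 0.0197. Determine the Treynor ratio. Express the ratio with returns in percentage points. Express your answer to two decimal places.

β = Cov / Var = 0.0220 / 0.0197 = 1.1168
Treynor = (Rp − Rf) / β = (7.43% − 3.89%) / 1.1168 = 3.54 / 1.1168 = 3.1698

3.17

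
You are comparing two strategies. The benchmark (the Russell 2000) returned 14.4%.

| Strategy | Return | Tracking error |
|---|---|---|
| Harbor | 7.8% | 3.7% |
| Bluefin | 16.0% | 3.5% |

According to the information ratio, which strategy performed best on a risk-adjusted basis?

Harbor: IR = (7.8% − 14.4%) / 3.7% = -1.784
Bluefin: IR = (16.0% − 14.4%) / 3.5% = 0.457
Highest: Bluefin (0.457).

Bluefin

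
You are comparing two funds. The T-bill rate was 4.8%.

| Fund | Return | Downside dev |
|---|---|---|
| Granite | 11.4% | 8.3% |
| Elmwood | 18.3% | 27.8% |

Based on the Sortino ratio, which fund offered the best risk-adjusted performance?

Granite: Sortino ratio = (11.4% − 4.8%) / 8.3% = 0.795
Elmwood: Sortino ratio = (18.3% − 4.8%) / 27.8% = 0.486
Highest: Granite (0.795).

Granite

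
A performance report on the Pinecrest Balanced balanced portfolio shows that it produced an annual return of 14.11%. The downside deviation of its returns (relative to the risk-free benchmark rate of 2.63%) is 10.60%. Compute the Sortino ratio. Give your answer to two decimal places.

1.08

Sortino = (Rp − Rf) / σd = (14.11% − 2.63%) / 10.60% = 11.48% / 10.60% = 1.0830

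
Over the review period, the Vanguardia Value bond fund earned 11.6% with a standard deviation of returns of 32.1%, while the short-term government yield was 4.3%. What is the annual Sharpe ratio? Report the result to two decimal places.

0.23

Sharpe = (Rp − Rf) / σp = (11.6% − 4.3%) / 32.1% = 7.30% / 32.1% = 0.2274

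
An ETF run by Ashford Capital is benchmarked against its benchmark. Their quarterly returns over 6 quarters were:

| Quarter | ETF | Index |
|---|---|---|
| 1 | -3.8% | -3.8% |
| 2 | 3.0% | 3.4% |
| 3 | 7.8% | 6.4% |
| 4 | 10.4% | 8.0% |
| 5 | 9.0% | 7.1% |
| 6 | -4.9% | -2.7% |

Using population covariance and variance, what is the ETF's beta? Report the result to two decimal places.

r̄p = 3.5833%,  r̄m = 3.0667%
Cov = Σ(rp − r̄p)(rm − r̄m) / 6 = 28.1594
Var(rm) = Σ(rm − r̄m)² / 6 = 22.0389
β = Cov / Var = 28.1594 / 22.0389 = 1.2777

1.28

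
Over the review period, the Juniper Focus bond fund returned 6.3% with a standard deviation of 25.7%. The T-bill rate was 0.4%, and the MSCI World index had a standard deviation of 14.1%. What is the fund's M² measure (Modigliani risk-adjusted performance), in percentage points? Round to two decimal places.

3.64

Sharpe = (Rp − Rf) / σp = (6.3% − 0.4%) / 25.7% = 0.2296
M² = Rf + Sharpe × σm = 0.4% + 0.2296 × 14.1% = 3.6374%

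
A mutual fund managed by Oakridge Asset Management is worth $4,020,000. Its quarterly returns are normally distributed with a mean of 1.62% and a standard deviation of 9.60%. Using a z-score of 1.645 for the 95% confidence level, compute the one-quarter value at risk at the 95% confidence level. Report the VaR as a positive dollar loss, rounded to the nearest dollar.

$569,714

Return at the 95% tail: μ − z·σ = 1.62% − 1.645 × 9.60% = 1.62 − 15.7920 = -14.1720%
VaR = −(-14.1720%) × $4,020,000 = 14.1720% × $4,020,000 = $569,714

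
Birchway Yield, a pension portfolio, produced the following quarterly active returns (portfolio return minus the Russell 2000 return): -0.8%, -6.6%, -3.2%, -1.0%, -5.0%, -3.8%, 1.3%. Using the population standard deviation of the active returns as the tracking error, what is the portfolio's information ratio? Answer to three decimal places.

-1.083

r̄ = (-0.8 − 6.6 − 3.2 − 1 − 5 − 3.8 + 1.3) / 7 = -2.7286%
Population σ = √[Σ(r − r̄)² / 7] = √[44.4543 / 7] = √6.3506 = 2.5200%
IR = r̄ / tracking error = -2.7286 / 2.5200 = -1.0828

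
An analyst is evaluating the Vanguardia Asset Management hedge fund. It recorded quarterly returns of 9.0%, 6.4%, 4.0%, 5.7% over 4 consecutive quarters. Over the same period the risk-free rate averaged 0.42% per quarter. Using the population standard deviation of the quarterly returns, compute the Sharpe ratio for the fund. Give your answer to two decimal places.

3.25

μ = (9 + 6.4 + 4 + 5.7) / 4 = 6.2750%
Population std dev = √[12.9475 / 4] = 1.7991%
Sharpe = (μ − rf) / σ = (6.2750 − 0.42) / 1.7991 = 5.8550 / 1.7991 = 3.2544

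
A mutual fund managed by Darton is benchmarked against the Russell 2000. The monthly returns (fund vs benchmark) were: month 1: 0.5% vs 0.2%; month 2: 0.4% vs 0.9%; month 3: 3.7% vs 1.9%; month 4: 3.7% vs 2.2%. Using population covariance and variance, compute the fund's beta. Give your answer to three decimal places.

1.906

r̄p = 2.0750%,  r̄m = 1.3000%
Cov = Σ(rp − r̄p)(rm − r̄m) / 4 = 1.2100
Var(rm) = Σ(rm − r̄m)² / 4 = 0.6350
β = Cov / Var = 1.2100 / 0.6350 = 1.9055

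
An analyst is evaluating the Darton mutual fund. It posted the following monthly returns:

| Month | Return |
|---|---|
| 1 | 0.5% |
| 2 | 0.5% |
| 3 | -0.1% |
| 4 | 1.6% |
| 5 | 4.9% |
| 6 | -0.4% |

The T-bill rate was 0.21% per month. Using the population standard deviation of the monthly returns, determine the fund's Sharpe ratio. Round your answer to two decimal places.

0.54

r̄ = (0.5 + 0.5 − 0.1 + 1.6 + 4.9 − 0.4) / 6 = 1.1667%
Σ(r − r̄)² = (0.5 − 1.1667)² + (0.5 − 1.1667)² + (-0.1 − 1.1667)² + … = 19.0733
σ = √[19.0733 / 6] = 1.7829%
Sharpe = (r̄ − rf) / σ = (1.1667 − 0.21) / 1.7829 = 0.9567 / 1.7829 = 0.5366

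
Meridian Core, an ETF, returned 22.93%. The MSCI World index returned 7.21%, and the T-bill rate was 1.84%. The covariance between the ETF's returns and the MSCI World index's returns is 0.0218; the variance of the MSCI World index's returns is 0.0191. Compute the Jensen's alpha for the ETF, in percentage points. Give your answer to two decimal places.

14.96

β = Cov / Var = 0.0218 / 0.0191 = 1.1414
E[R] = Rf + β(Rm − Rf) = 1.84% + 1.1414 × (7.21% − 1.84%) = 7.9693%
α = Rp − E[R] = 22.93% − 7.9693% = 14.9607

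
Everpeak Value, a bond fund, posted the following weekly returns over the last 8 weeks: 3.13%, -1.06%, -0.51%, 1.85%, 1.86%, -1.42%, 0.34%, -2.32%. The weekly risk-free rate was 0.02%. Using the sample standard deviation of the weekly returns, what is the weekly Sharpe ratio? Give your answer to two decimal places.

0.11

Mean return r̄ = 1.870 / 8 = 0.2338%
Σ(r − r̄)² = (3.13 − 0.2338)² + (-1.06 − 0.2338)² + … = 25.1400
sample σ = √(25.1400 / 7) = √3.5914 = 1.8951%
Sharpe = (r̄ − rf) / σ = (0.2338 − 0.02) / 1.8951 = 0.2138 / 1.8951 = 0.1128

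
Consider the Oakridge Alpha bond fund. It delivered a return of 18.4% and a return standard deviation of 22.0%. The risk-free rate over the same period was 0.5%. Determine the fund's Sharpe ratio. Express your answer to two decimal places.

Sharpe = (Rp − Rf) / σp = (18.4% − 0.5%) / 22.0% = 17.90% / 22.0% = 0.8136

0.81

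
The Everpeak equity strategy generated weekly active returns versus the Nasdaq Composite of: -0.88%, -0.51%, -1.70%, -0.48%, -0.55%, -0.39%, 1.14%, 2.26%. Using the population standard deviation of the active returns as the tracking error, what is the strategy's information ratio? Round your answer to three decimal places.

-0.119

Mean return μ = -1.110 / 8 = -0.1388%
Population std dev = √[10.8627 / 8] = 1.1653%
IR = μ / tracking error = -0.1388 / 1.1653 = -0.1191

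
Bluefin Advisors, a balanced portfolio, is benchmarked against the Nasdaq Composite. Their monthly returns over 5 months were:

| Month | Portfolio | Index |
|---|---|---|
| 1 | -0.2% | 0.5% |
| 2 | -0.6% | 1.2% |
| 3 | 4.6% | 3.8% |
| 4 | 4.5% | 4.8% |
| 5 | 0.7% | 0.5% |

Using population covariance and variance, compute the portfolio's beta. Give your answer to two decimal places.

r̄p = 1.8000%,  r̄m = 2.1600%
Cov = Σ(rp − r̄p)(rm − r̄m) / 5 = 3.8340
Var(rm) = Σ(rm − r̄m)² / 5 = 3.2184
β = Cov / Var = 3.8340 / 3.2184 = 1.1913

1.19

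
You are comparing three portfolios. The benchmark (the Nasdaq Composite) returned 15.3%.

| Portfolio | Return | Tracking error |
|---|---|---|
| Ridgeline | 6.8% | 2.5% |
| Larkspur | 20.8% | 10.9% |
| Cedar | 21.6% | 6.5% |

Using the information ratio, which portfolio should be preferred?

Cedar

Ridgeline: IR = (6.8% − 15.3%) / 2.5% = -3.400
Larkspur: IR = (20.8% − 15.3%) / 10.9% = 0.505
Cedar: IR = (21.6% − 15.3%) / 6.5% = 0.969
Highest: Cedar (0.969).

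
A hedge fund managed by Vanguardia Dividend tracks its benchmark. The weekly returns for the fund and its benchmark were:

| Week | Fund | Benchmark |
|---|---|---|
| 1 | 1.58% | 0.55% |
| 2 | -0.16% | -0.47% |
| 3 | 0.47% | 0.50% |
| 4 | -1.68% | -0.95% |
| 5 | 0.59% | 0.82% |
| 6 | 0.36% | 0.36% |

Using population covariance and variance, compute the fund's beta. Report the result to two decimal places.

1.36

r̄p = 0.1933%,  r̄m = 0.1350%
Cov = Σ(rp − r̄p)(rm − r̄m) / 6 = 0.5387
Var(rm) = Σ(rm − r̄m)² / 6 = 0.3948
β = Cov / Var = 0.5387 / 0.3948 = 1.3645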